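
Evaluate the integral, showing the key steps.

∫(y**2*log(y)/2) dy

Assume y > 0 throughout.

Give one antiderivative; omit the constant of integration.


Step 1. Integrate ∫(y**2*log(y)/2) dy by parts with u = log(y), dv = (y**2/2) dy, so v = y**3/6 [assuming y > 0]: now y**3*log(y)/6 + ∫(-y**2/6) dy.
Step 2. Evaluate the standard form: now y**3*log(y)/6 - y**3/18.
Answer: y**3*log(y)/6 - y**3/18.


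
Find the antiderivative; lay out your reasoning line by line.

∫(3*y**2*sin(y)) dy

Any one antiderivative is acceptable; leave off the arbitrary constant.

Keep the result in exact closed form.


Step 1. Integrate ∫(3*y**2*sin(y)) dy by parts with u = y**2, dv = (3*sin(y)) dy, so v = -3*cos(y): now -3*y**2*cos(y) + ∫(6*y*cos(y)) dy.
Step 2. Integrate ∫(6*y*cos(y)) dy by parts with u = y, dv = (6*cos(y)) dy, so v = 6*sin(y): now -3*y**2*cos(y) + 6*y*sin(y) + ∫(-6*sin(y)) dy.
Step 3. Evaluate the standard form: now -3*y**2*cos(y) + 6*y*sin(y) + 6*cos(y).
Answer: -3*y**2*cos(y) + 6*y*sin(y) + 6*cos(y).


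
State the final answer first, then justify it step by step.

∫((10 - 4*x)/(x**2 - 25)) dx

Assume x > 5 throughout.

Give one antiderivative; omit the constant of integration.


The answer is -log(x - 5) - 3*log(x + 5).
Step 1. Decompose ∫((10 - 4*x)/(x**2 - 25)) dx by partial fractions, (10 - 4*x)/(x**2 - 25) = -3/(x + 5) - 1/(x - 5): now ∫(-1/(x - 5)) dx + ∫(-3/(x + 5)) dx.
Step 2. Evaluate the standard form [assuming x > 5]: now -log(x - 5) + ∫(-3/(x + 5)) dx.
Step 3. Evaluate the standard form [assuming x > -5]: now -log(x - 5) - 3*log(x + 5).
Answer: -log(x - 5) - 3*log(x + 5).


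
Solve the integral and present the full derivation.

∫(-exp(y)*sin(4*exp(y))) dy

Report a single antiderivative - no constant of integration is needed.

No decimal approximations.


Step 1. Substitute u = exp(y), turning ∫(-exp(y)*sin(4*exp(y))) dy into ∫(-sin(4*u)) du: now ∫(-sin(4*u)) du.
Step 2. Evaluate the standard form: now cos(4*u)/4.
Step 3. Substitute back u = exp(y): now cos(4*exp(y))/4.
Answer: cos(4*exp(y))/4.


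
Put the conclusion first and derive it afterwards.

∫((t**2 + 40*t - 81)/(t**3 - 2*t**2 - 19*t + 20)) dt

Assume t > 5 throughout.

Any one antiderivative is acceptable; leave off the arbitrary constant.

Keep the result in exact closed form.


The answer is 4*log(t - 5) + 2*log(t - 1) - 5*log(t + 4).
Step 1. Decompose ∫((t**2 + 40*t - 81)/(t**3 - 2*t**2 - 19*t + 20)) dt by partial fractions, (t**2 + 40*t - 81)/(t**3 - 2*t**2 - 19*t + 20) = -5/(t + 4) + 2/(t - 1) + 4/(t - 5): now ∫(4/(t - 5)) dt + ∫(2/(t - 1)) dt + ∫(-5/(t + 4)) dt.
Step 2. Evaluate the standard form [assuming t > -4]: now -5*log(t + 4) + ∫(4/(t - 5)) dt + ∫(2/(t - 1)) dt.
Step 3. Evaluate the standard form [assuming t > 1]: now 2*log(t - 1) - 5*log(t + 4) + ∫(4/(t - 5)) dt.
Step 4. Evaluate the standard form [assuming t > 5]: now 4*log(t - 5) + 2*log(t - 1) - 5*log(t + 4).
Answer: 4*log(t - 5) + 2*log(t - 1) - 5*log(t + 4).


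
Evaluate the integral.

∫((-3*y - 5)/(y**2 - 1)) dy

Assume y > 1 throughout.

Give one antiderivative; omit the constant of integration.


Answer: -4*log(y - 1) + log(y + 1).


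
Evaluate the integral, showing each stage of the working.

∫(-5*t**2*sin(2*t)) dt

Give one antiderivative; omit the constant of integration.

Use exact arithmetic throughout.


Step 1. Integrate ∫(-5*t**2*sin(2*t)) dt by parts with u = t**2, dv = (-5*sin(2*t)) dt, so v = 5*cos(2*t)/2: now 5*t**2*cos(2*t)/2 + ∫(-5*t*cos(2*t)) dt.
Step 2. Integrate ∫(-5*t*cos(2*t)) dt by parts with u = t, dv = (-5*cos(2*t)) dt, so v = -5*sin(2*t)/2: now 5*t**2*cos(2*t)/2 - 5*t*sin(2*t)/2 + ∫(5*sin(2*t)/2) dt.
Step 3. Evaluate the standard form: now 5*t**2*cos(2*t)/2 - 5*t*sin(2*t)/2 - 5*cos(2*t)/4.
Answer: 5*t**2*cos(2*t)/2 - 5*t*sin(2*t)/2 - 5*cos(2*t)/4.


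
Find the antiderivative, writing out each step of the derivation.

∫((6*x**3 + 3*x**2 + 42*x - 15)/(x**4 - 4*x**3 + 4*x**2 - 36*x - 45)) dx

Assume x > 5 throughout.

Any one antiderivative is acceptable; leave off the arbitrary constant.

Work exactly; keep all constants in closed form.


Step 1. Decompose ∫((6*x**3 + 3*x**2 + 42*x - 15)/(x**4 - 4*x**3 + 4*x**2 - 36*x - 45)) dx by partial fractions, (6*x**3 + 3*x**2 + 42*x - 15)/(x**4 - 4*x**3 + 4*x**2 - 36*x - 45) = 3/(x**2 + 9) + 1/(x + 1) + 5/(x - 5): now ∫(5/(x - 5)) dx + ∫(1/(x + 1)) dx + ∫(3/(x**2 + 9)) dx.
Step 2. Evaluate the standard form [assuming x > 5]: now 5*log(x - 5) + ∫(1/(x + 1)) dx + ∫(3/(x**2 + 9)) dx.
Step 3. Evaluate the standard form [assuming x > -1]: now 5*log(x - 5) + log(x + 1) + ∫(3/(x**2 + 9)) dx.
Step 4. Evaluate the standard form: now 5*log(x - 5) + log(x + 1) + atan(x/3).
Answer: 5*log(x - 5) + log(x + 1) + atan(x/3).


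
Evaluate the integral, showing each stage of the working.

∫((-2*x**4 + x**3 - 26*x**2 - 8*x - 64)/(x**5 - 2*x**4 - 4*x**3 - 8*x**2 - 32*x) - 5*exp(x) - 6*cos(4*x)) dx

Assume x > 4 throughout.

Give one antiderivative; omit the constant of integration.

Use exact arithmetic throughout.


Step 1. Rewrite: now ∫((-2*x**4 + x**3 - 26*x**2 - 8*x - 64)/(x**5 - 2*x**4 - 4*x**3 - 8*x**2 - 32*x)) dx + ∫(-5*exp(x)) dx + ∫(-6*cos(4*x)) dx.
Step 2. Decompose ∫((-2*x**4 + x**3 - 26*x**2 - 8*x - 64)/(x**5 - 2*x**4 - 4*x**3 - 8*x**2 - 32*x)) dx by partial fractions, (-2*x**4 + x**3 - 26*x**2 - 8*x - 64)/(x**5 - 2*x**4 - 4*x**3 - 8*x**2 - 32*x) = 1/(x**2 + 4) - 2/(x + 2) - 2/(x - 4) + 2/x: now ∫(2/x) dx + ∫(-2/(x - 4)) dx + ∫(-2/(x + 2)) dx + ∫(1/(x**2 + 4)) dx + ∫(-5*exp(x)) dx + ∫(-6*cos(4*x)) dx.
Step 3. Evaluate the standard form [assuming x > 4]: now -2*log(x - 4) + ∫(2/x) dx + ∫(-2/(x + 2)) dx + ∫(1/(x**2 + 4)) dx + ∫(-5*exp(x)) dx + ∫(-6*cos(4*x)) dx.
Step 4. Evaluate the standard form [assuming x > -2]: now -2*log(x - 4) - 2*log(x + 2) + ∫(2/x) dx + ∫(1/(x**2 + 4)) dx + ∫(-5*exp(x)) dx + ∫(-6*cos(4*x)) dx.
Step 5. Evaluate the standard form [assuming x > 0]: now 2*log(x) - 2*log(x - 4) - 2*log(x + 2) + ∫(1/(x**2 + 4)) dx + ∫(-5*exp(x)) dx + ∫(-6*cos(4*x)) dx.
Step 6. Evaluate the standard form: now 2*log(x) - 2*log(x - 4) - 2*log(x + 2) + atan(x/2)/2 + ∫(-5*exp(x)) dx + ∫(-6*cos(4*x)) dx.
Step 7. Evaluate the standard form: now -5*exp(x) + 2*log(x) - 2*log(x - 4) - 2*log(x + 2) + atan(x/2)/2 + ∫(-6*cos(4*x)) dx.
Step 8. Evaluate the standard form: now -5*exp(x) + 2*log(x) - 2*log(x - 4) - 2*log(x + 2) - 3*sin(4*x)/2 + atan(x/2)/2.
Answer: -5*exp(x) + 2*log(x) - 2*log(x - 4) - 2*log(x + 2) - 3*sin(4*x)/2 + atan(x/2)/2.


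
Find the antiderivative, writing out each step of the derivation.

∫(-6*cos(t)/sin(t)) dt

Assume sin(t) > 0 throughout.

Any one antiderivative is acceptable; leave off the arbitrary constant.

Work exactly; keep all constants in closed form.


Step 1. Substitute u = sin(t), turning ∫(-6*cos(t)/sin(t)) dt into ∫(-6/u) du: now ∫(-6/u) du.
Step 2. Evaluate the standard form [assuming u > 0]: now -6*log(u).
Step 3. Substitute back u = sin(t): now -6*log(sin(t)).
Answer: -6*log(sin(t)).


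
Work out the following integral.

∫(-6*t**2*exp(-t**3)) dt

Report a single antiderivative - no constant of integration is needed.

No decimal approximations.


Answer: 2*exp(-t**3).


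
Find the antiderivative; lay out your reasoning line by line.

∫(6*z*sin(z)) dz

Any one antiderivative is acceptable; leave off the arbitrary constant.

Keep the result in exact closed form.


Step 1. Integrate ∫(6*z*sin(z)) dz by parts with u = z, dv = (6*sin(z)) dz, so v = -6*cos(z): now -6*z*cos(z) + ∫(6*cos(z)) dz.
Step 2. Evaluate the standard form: now -6*z*cos(z) + 6*sin(z).
Answer: -6*z*cos(z) + 6*sin(z).


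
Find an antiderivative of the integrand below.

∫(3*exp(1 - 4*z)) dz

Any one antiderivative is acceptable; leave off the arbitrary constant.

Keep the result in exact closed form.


Answer: -3*exp(1 - 4*z)/4.


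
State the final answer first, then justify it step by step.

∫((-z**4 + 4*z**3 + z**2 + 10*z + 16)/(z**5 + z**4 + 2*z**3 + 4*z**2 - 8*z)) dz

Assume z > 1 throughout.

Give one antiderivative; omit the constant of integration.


The answer is -2*log(z) + 2*log(z - 1) - log(z + 2) + atan(z/2)/2.
Step 1. Decompose ∫((-z**4 + 4*z**3 + z**2 + 10*z + 16)/(z**5 + z**4 + 2*z**3 + 4*z**2 - 8*z)) dz by partial fractions, (-z**4 + 4*z**3 + z**2 + 10*z + 16)/(z**5 + z**4 + 2*z**3 + 4*z**2 - 8*z) = 1/(z**2 + 4) - 1/(z + 2) + 2/(z - 1) - 2/z: now ∫(-2/z) dz + ∫(2/(z - 1)) dz + ∫(-1/(z + 2)) dz + ∫(1/(z**2 + 4)) dz.
Step 2. Evaluate the standard form [assuming z > 0]: now -2*log(z) + ∫(2/(z - 1)) dz + ∫(-1/(z + 2)) dz + ∫(1/(z**2 + 4)) dz.
Step 3. Evaluate the standard form [assuming z > 1]: now -2*log(z) + 2*log(z - 1) + ∫(-1/(z + 2)) dz + ∫(1/(z**2 + 4)) dz.
Step 4. Evaluate the standard form [assuming z > -2]: now -2*log(z) + 2*log(z - 1) - log(z + 2) + ∫(1/(z**2 + 4)) dz.
Step 5. Evaluate the standard form: now -2*log(z) + 2*log(z - 1) - log(z + 2) + atan(z/2)/2.
Answer: -2*log(z) + 2*log(z - 1) - log(z + 2) + atan(z/2)/2.


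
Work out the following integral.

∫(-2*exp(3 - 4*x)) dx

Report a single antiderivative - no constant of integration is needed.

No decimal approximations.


Answer: exp(3 - 4*x)/2.


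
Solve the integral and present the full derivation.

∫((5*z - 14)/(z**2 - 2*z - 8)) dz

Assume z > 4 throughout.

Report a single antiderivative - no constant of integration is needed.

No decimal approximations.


Step 1. Decompose ∫((5*z - 14)/(z**2 - 2*z - 8)) dz by partial fractions, (5*z - 14)/(z**2 - 2*z - 8) = 4/(z + 2) + 1/(z - 4): now ∫(1/(z - 4)) dz + ∫(4/(z + 2)) dz.
Step 2. Evaluate the standard form [assuming z > 4]: now log(z - 4) + ∫(4/(z + 2)) dz.
Step 3. Evaluate the standard form [assuming z > -2]: now log(z - 4) + 4*log(z + 2).
Answer: log(z - 4) + 4*log(z + 2).


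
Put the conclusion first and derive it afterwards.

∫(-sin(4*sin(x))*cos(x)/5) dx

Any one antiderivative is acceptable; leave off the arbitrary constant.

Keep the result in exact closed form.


The answer is cos(4*sin(x))/20.
Step 1. Substitute u = sin(x), turning ∫(-sin(4*sin(x))*cos(x)/5) dx into ∫(-sin(4*u)/5) du: now ∫(-sin(4*u)/5) du.
Step 2. Evaluate the standard form: now cos(4*u)/20.
Step 3. Substitute back u = sin(x): now cos(4*sin(x))/20.
Answer: cos(4*sin(x))/20.


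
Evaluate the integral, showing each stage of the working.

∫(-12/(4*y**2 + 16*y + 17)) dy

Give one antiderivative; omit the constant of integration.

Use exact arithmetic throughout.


Step 1. Substitute u = -2*y - 4, turning ∫(-12/(4*y**2 + 16*y + 17)) dy into ∫(6/(u**2 + 1)) du: now ∫(6/(u**2 + 1)) du.
Step 2. Evaluate the standard form: now 6*atan(u).
Step 3. Substitute back u = -2*y - 4: now -6*atan(2*y + 4).
Answer: -6*atan(2*y + 4).


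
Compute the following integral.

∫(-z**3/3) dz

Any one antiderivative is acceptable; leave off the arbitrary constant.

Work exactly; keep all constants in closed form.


Answer: -z**4/12.


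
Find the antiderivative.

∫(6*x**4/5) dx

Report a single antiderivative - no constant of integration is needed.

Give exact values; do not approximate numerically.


Answer: 6*x**5/25.


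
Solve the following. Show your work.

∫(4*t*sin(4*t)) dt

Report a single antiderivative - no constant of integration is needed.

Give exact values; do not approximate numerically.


Step 1. Integrate ∫(4*t*sin(4*t)) dt by parts with u = t, dv = (4*sin(4*t)) dt, so v = -cos(4*t): now -t*cos(4*t) + ∫(cos(4*t)) dt.
Step 2. Evaluate the standard form: now -t*cos(4*t) + sin(4*t)/4.
Answer: -t*cos(4*t) + sin(4*t)/4.


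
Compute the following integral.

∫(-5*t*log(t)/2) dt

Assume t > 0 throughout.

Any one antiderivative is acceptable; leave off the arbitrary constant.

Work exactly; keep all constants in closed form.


Answer: -5*t**2*log(t)/4 + 5*t**2/8.


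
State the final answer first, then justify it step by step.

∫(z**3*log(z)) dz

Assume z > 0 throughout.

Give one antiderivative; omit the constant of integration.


The answer is z**4*log(z)/4 - z**4/16.
Step 1. Integrate ∫(z**3*log(z)) dz by parts with u = log(z), dv = (z**3) dz, so v = z**4/4 [assuming z > 0]: now z**4*log(z)/4 + ∫(-z**3/4) dz.
Step 2. Evaluate the standard form: now z**4*log(z)/4 - z**4/16.
Answer: z**4*log(z)/4 - z**4/16.


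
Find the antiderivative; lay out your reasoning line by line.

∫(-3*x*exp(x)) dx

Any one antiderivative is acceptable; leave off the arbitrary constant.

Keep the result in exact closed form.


Step 1. Integrate ∫(-3*x*exp(x)) dx by parts with u = x, dv = (-3*exp(x)) dx, so v = -3*exp(x): now -3*x*exp(x) + ∫(3*exp(x)) dx.
Step 2. Evaluate the standard form: now -3*x*exp(x) + 3*exp(x).
Answer: -3*x*exp(x) + 3*exp(x).


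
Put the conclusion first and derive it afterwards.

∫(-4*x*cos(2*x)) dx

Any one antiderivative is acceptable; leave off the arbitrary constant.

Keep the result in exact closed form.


The answer is -2*x*sin(2*x) - cos(2*x).
Step 1. Integrate ∫(-4*x*cos(2*x)) dx by parts with u = x, dv = (-4*cos(2*x)) dx, so v = -2*sin(2*x): now -2*x*sin(2*x) + ∫(2*sin(2*x)) dx.
Step 2. Evaluate the standard form: now -2*x*sin(2*x) - cos(2*x).
Answer: -2*x*sin(2*x) - cos(2*x).


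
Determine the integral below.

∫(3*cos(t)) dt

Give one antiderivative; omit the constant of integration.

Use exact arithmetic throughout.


Answer: 3*sin(t).


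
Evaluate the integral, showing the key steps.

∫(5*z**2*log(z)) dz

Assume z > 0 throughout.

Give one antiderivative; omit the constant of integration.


Step 1. Integrate ∫(5*z**2*log(z)) dz by parts with u = log(z), dv = (5*z**2) dz, so v = 5*z**3/3 [assuming z > 0]: now 5*z**3*log(z)/3 + ∫(-5*z**2/3) dz.
Step 2. Evaluate the standard form: now 5*z**3*log(z)/3 - 5*z**3/9.
Answer: 5*z**3*log(z)/3 - 5*z**3/9.


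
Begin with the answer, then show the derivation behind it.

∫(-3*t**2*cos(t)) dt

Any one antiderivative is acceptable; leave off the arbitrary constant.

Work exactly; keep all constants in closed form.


The answer is -3*t**2*sin(t) - 6*t*cos(t) + 6*sin(t).
Step 1. Integrate ∫(-3*t**2*cos(t)) dt by parts with u = t**2, dv = (-3*cos(t)) dt, so v = -3*sin(t): now -3*t**2*sin(t) + ∫(6*t*sin(t)) dt.
Step 2. Integrate ∫(6*t*sin(t)) dt by parts with u = t, dv = (6*sin(t)) dt, so v = -6*cos(t): now -3*t**2*sin(t) - 6*t*cos(t) + ∫(6*cos(t)) dt.
Step 3. Evaluate the standard form: now -3*t**2*sin(t) - 6*t*cos(t) + 6*sin(t).
Answer: -3*t**2*sin(t) - 6*t*cos(t) + 6*sin(t).


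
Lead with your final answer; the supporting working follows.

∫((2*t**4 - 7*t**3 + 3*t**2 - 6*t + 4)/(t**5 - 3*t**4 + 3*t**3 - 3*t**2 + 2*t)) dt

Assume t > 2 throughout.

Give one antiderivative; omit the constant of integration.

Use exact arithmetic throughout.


The answer is 2*log(t) - 2*log(t - 2) + 2*log(t - 1) + atan(t).
Step 1. Decompose ∫((2*t**4 - 7*t**3 + 3*t**2 - 6*t + 4)/(t**5 - 3*t**4 + 3*t**3 - 3*t**2 + 2*t)) dt by partial fractions, (2*t**4 - 7*t**3 + 3*t**2 - 6*t + 4)/(t**5 - 3*t**4 + 3*t**3 - 3*t**2 + 2*t) = 1/(t**2 + 1) + 2/(t - 1) - 2/(t - 2) + 2/t: now ∫(2/t) dt + ∫(-2/(t - 2)) dt + ∫(2/(t - 1)) dt + ∫(1/(t**2 + 1)) dt.
Step 2. Evaluate the standard form [assuming t > 2]: now -2*log(t - 2) + ∫(2/t) dt + ∫(2/(t - 1)) dt + ∫(1/(t**2 + 1)) dt.
Step 3. Evaluate the standard form [assuming t > 0]: now 2*log(t) - 2*log(t - 2) + ∫(2/(t - 1)) dt + ∫(1/(t**2 + 1)) dt.
Step 4. Evaluate the standard form [assuming t > 1]: now 2*log(t) - 2*log(t - 2) + 2*log(t - 1) + ∫(1/(t**2 + 1)) dt.
Step 5. Evaluate the standard form: now 2*log(t) - 2*log(t - 2) + 2*log(t - 1) + atan(t).
Answer: 2*log(t) - 2*log(t - 2) + 2*log(t - 1) + atan(t).


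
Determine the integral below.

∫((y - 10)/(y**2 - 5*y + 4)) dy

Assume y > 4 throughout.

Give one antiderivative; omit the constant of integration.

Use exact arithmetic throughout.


Answer: -2*log(y - 4) + 3*log(y - 1).


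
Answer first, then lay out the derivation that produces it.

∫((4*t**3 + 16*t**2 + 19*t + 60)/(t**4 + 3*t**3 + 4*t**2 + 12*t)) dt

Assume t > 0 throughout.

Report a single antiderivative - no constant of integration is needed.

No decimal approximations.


The answer is 5*log(t) - log(t + 3) + atan(t/2)/2.
Step 1. Decompose ∫((4*t**3 + 16*t**2 + 19*t + 60)/(t**4 + 3*t**3 + 4*t**2 + 12*t)) dt by partial fractions, (4*t**3 + 16*t**2 + 19*t + 60)/(t**4 + 3*t**3 + 4*t**2 + 12*t) = 1/(t**2 + 4) - 1/(t + 3) + 5/t: now ∫(5/t) dt + ∫(-1/(t + 3)) dt + ∫(1/(t**2 + 4)) dt.
Step 2. Evaluate the standard form [assuming t > -3]: now -log(t + 3) + ∫(5/t) dt + ∫(1/(t**2 + 4)) dt.
Step 3. Evaluate the standard form [assuming t > 0]: now 5*log(t) - log(t + 3) + ∫(1/(t**2 + 4)) dt.
Step 4. Evaluate the standard form: now 5*log(t) - log(t + 3) + atan(t/2)/2.
Answer: 5*log(t) - log(t + 3) + atan(t/2)/2.


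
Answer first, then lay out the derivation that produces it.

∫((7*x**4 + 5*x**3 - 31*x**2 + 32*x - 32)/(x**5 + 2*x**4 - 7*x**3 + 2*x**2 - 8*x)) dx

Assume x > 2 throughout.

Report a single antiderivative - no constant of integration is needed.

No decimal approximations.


The answer is 4*log(x) + log(x - 2) + 2*log(x + 4) - 3*atan(x).
Step 1. Decompose ∫((7*x**4 + 5*x**3 - 31*x**2 + 32*x - 32)/(x**5 + 2*x**4 - 7*x**3 + 2*x**2 - 8*x)) dx by partial fractions, (7*x**4 + 5*x**3 - 31*x**2 + 32*x - 32)/(x**5 + 2*x**4 - 7*x**3 + 2*x**2 - 8*x) = -3/(x**2 + 1) + 2/(x + 4) + 1/(x - 2) + 4/x: now ∫(4/x) dx + ∫(1/(x - 2)) dx + ∫(2/(x + 4)) dx + ∫(-3/(x**2 + 1)) dx.
Step 2. Evaluate the standard form [assuming x > 0]: now 4*log(x) + ∫(1/(x - 2)) dx + ∫(2/(x + 4)) dx + ∫(-3/(x**2 + 1)) dx.
Step 3. Evaluate the standard form [assuming x > -4]: now 4*log(x) + 2*log(x + 4) + ∫(1/(x - 2)) dx + ∫(-3/(x**2 + 1)) dx.
Step 4. Evaluate the standard form [assuming x > 2]: now 4*log(x) + log(x - 2) + 2*log(x + 4) + ∫(-3/(x**2 + 1)) dx.
Step 5. Evaluate the standard form: now 4*log(x) + log(x - 2) + 2*log(x + 4) - 3*atan(x).
Answer: 4*log(x) + log(x - 2) + 2*log(x + 4) - 3*atan(x).


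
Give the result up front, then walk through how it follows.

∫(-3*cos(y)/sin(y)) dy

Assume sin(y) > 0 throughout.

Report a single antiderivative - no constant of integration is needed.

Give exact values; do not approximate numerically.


The answer is -3*log(sin(y)).
Step 1. Substitute u = sin(y), turning ∫(-3*cos(y)/sin(y)) dy into ∫(-3/u) du: now ∫(-3/u) du.
Step 2. Evaluate the standard form [assuming u > 0]: now -3*log(u).
Step 3. Substitute back u = sin(y): now -3*log(sin(y)).
Answer: -3*log(sin(y)).


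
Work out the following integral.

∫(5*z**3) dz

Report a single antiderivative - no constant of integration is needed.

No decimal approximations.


Answer: 5*z**4/4.


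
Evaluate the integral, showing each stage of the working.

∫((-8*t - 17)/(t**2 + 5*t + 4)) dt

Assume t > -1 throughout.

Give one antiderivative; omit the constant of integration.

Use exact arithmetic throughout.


Step 1. Decompose ∫((-8*t - 17)/(t**2 + 5*t + 4)) dt by partial fractions, (-8*t - 17)/(t**2 + 5*t + 4) = -5/(t + 4) - 3/(t + 1): now ∫(-3/(t + 1)) dt + ∫(-5/(t + 4)) dt.
Step 2. Evaluate the standard form [assuming t > -1]: now -3*log(t + 1) + ∫(-5/(t + 4)) dt.
Step 3. Evaluate the standard form [assuming t > -4]: now -3*log(t + 1) - 5*log(t + 4).
Answer: -3*log(t + 1) - 5*log(t + 4).


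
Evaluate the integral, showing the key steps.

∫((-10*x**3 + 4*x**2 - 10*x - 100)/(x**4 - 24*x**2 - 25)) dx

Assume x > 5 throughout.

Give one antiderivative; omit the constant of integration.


Step 1. Decompose ∫((-10*x**3 + 4*x**2 - 10*x - 100)/(x**4 - 24*x**2 - 25)) dx by partial fractions, (-10*x**3 + 4*x**2 - 10*x - 100)/(x**4 - 24*x**2 - 25) = 4/(x**2 + 1) - 5/(x + 5) - 5/(x - 5): now ∫(-5/(x - 5)) dx + ∫(-5/(x + 5)) dx + ∫(4/(x**2 + 1)) dx.
Step 2. Evaluate the standard form [assuming x > -5]: now -5*log(x + 5) + ∫(-5/(x - 5)) dx + ∫(4/(x**2 + 1)) dx.
Step 3. Evaluate the standard form [assuming x > 5]: now -5*log(x - 5) - 5*log(x + 5) + ∫(4/(x**2 + 1)) dx.
Step 4. Evaluate the standard form: now -5*log(x - 5) - 5*log(x + 5) + 4*atan(x).
Answer: -5*log(x - 5) - 5*log(x + 5) + 4*atan(x).


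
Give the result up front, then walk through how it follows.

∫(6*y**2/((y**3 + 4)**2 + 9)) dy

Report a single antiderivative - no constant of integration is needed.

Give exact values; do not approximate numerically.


The answer is 2*atan(y**3/3 + 4/3)/3.
Step 1. Substitute u = y**3 + 4, turning ∫(6*y**2/((y**3 + 4)**2 + 9)) dy into ∫(2/(u**2 + 9)) du: now ∫(2/(u**2 + 9)) du.
Step 2. Evaluate the standard form: now 2*atan(u/3)/3.
Step 3. Substitute back u = y**3 + 4: now 2*atan(y**3/3 + 4/3)/3.
Answer: 2*atan(y**3/3 + 4/3)/3.


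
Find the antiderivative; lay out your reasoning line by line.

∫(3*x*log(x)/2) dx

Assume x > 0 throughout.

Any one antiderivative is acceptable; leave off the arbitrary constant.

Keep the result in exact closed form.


Step 1. Integrate ∫(3*x*log(x)/2) dx by parts with u = log(x), dv = (3*x/2) dx, so v = 3*x**2/4 [assuming x > 0]: now 3*x**2*log(x)/4 + ∫(-3*x/4) dx.
Step 2. Evaluate the standard form: now 3*x**2*log(x)/4 - 3*x**2/8.
Answer: 3*x**2*log(x)/4 - 3*x**2/8.


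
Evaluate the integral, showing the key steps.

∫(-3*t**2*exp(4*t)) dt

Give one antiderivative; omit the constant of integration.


Step 1. Integrate ∫(-3*t**2*exp(4*t)) dt by parts with u = t**2, dv = (-3*exp(4*t)) dt, so v = -3*exp(4*t)/4: now -3*t**2*exp(4*t)/4 + ∫(3*t*exp(4*t)/2) dt.
Step 2. Integrate ∫(3*t*exp(4*t)/2) dt by parts with u = t, dv = (3*exp(4*t)/2) dt, so v = 3*exp(4*t)/8: now -3*t**2*exp(4*t)/4 + 3*t*exp(4*t)/8 + ∫(-3*exp(4*t)/8) dt.
Step 3. Evaluate the standard form: now -3*t**2*exp(4*t)/4 + 3*t*exp(4*t)/8 - 3*exp(4*t)/32.
Answer: -3*t**2*exp(4*t)/4 + 3*t*exp(4*t)/8 - 3*exp(4*t)/32.


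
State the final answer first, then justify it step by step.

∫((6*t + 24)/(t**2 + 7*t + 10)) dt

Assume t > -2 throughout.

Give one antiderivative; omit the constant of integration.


The answer is 4*log(t + 2) + 2*log(t + 5).
Step 1. Decompose ∫((6*t + 24)/(t**2 + 7*t + 10)) dt by partial fractions, (6*t + 24)/(t**2 + 7*t + 10) = 2/(t + 5) + 4/(t + 2): now ∫(4/(t + 2)) dt + ∫(2/(t + 5)) dt.
Step 2. Evaluate the standard form [assuming t > -5]: now 2*log(t + 5) + ∫(4/(t + 2)) dt.
Step 3. Evaluate the standard form [assuming t > -2]: now 4*log(t + 2) + 2*log(t + 5).
Answer: 4*log(t + 2) + 2*log(t + 5).


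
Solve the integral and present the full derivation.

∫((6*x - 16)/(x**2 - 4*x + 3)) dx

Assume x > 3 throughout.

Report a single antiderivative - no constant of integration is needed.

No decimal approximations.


Step 1. Decompose ∫((6*x - 16)/(x**2 - 4*x + 3)) dx by partial fractions, (6*x - 16)/(x**2 - 4*x + 3) = 5/(x - 1) + 1/(x - 3): now ∫(1/(x - 3)) dx + ∫(5/(x - 1)) dx.
Step 2. Evaluate the standard form [assuming x > 3]: now log(x - 3) + ∫(5/(x - 1)) dx.
Step 3. Evaluate the standard form [assuming x > 1]: now log(x - 3) + 5*log(x - 1).
Answer: log(x - 3) + 5*log(x - 1).


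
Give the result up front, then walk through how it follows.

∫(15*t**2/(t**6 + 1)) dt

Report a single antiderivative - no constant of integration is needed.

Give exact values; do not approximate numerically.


The answer is 5*atan(t**3).
Step 1. Substitute u = t**3, turning ∫(15*t**2/(t**6 + 1)) dt into ∫(5/(u**2 + 1)) du: now ∫(5/(u**2 + 1)) du.
Step 2. Evaluate the standard form: now 5*atan(u).
Step 3. Substitute back u = t**3: now 5*atan(t**3).
Answer: 5*atan(t**3).


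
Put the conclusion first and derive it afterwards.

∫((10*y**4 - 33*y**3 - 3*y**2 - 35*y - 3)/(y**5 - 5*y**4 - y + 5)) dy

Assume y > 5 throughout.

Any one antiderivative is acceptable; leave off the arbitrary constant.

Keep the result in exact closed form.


The answer is 3*log(y - 5) + 4*log(y - 1) + 3*log(y + 1) + atan(y).
Step 1. Decompose ∫((10*y**4 - 33*y**3 - 3*y**2 - 35*y - 3)/(y**5 - 5*y**4 - y + 5)) dy by partial fractions, (10*y**4 - 33*y**3 - 3*y**2 - 35*y - 3)/(y**5 - 5*y**4 - y + 5) = 1/(y**2 + 1) + 3/(y + 1) + 4/(y - 1) + 3/(y - 5): now ∫(3/(y - 5)) dy + ∫(4/(y - 1)) dy + ∫(3/(y + 1)) dy + ∫(1/(y**2 + 1)) dy.
Step 2. Evaluate the standard form [assuming y > -1]: now 3*log(y + 1) + ∫(3/(y - 5)) dy + ∫(4/(y - 1)) dy + ∫(1/(y**2 + 1)) dy.
Step 3. Evaluate the standard form [assuming y > 5]: now 3*log(y - 5) + 3*log(y + 1) + ∫(4/(y - 1)) dy + ∫(1/(y**2 + 1)) dy.
Step 4. Evaluate the standard form [assuming y > 1]: now 3*log(y - 5) + 4*log(y - 1) + 3*log(y + 1) + ∫(1/(y**2 + 1)) dy.
Step 5. Evaluate the standard form: now 3*log(y - 5) + 4*log(y - 1) + 3*log(y + 1) + atan(y).
Answer: 3*log(y - 5) + 4*log(y - 1) + 3*log(y + 1) + atan(y).


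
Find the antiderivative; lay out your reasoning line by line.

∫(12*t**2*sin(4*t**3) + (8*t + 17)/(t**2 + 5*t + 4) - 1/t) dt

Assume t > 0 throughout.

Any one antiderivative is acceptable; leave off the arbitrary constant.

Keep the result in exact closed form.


Step 1. Rewrite: now ∫(-1/t) dt + ∫(12*t**2*sin(4*t**3)) dt + ∫((8*t + 17)/(t**2 + 5*t + 4)) dt.
Step 2. Substitute u = t**3, turning ∫(12*t**2*sin(4*t**3)) dt into ∫(4*sin(4*u)) du: now ∫(-1/t) dt + ∫((8*t + 17)/(t**2 + 5*t + 4)) dt + ∫(4*sin(4*u)) du.
Step 3. Evaluate the standard form: now -cos(4*u) + ∫(-1/t) dt + ∫((8*t + 17)/(t**2 + 5*t + 4)) dt.
Step 4. Substitute back u = t**3: now -cos(4*t**3) + ∫(-1/t) dt + ∫((8*t + 17)/(t**2 + 5*t + 4)) dt.
Step 5. Decompose ∫((8*t + 17)/(t**2 + 5*t + 4)) dt by partial fractions, (8*t + 17)/(t**2 + 5*t + 4) = 5/(t + 4) + 3/(t + 1): now -cos(4*t**3) + ∫(-1/t) dt + ∫(3/(t + 1)) dt + ∫(5/(t + 4)) dt.
Step 6. Evaluate the standard form [assuming t > -1]: now 3*log(t + 1) - cos(4*t**3) + ∫(-1/t) dt + ∫(5/(t + 4)) dt.
Step 7. Evaluate the standard form [assuming t > -4]: now 3*log(t + 1) + 5*log(t + 4) - cos(4*t**3) + ∫(-1/t) dt.
Step 8. Evaluate the standard form [assuming t > 0]: now -log(t) + 3*log(t + 1) + 5*log(t + 4) - cos(4*t**3).
Answer: -log(t) + 3*log(t + 1) + 5*log(t + 4) - cos(4*t**3).


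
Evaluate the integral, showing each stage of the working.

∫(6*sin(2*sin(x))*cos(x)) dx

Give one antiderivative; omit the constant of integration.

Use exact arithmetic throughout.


Step 1. Substitute u = sin(x), turning ∫(6*sin(2*sin(x))*cos(x)) dx into ∫(6*sin(2*u)) du: now ∫(6*sin(2*u)) du.
Step 2. Evaluate the standard form: now -3*cos(2*u).
Step 3. Substitute back u = sin(x): now -3*cos(2*sin(x)).
Answer: -3*cos(2*sin(x)).


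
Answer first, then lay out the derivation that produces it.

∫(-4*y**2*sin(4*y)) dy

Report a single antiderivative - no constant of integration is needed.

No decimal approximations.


The answer is y**2*cos(4*y) - y*sin(4*y)/2 - cos(4*y)/8.
Step 1. Integrate ∫(-4*y**2*sin(4*y)) dy by parts with u = y**2, dv = (-4*sin(4*y)) dy, so v = cos(4*y): now y**2*cos(4*y) + ∫(-2*y*cos(4*y)) dy.
Step 2. Integrate ∫(-2*y*cos(4*y)) dy by parts with u = y, dv = (-2*cos(4*y)) dy, so v = -sin(4*y)/2: now y**2*cos(4*y) - y*sin(4*y)/2 + ∫(sin(4*y)/2) dy.
Step 3. Evaluate the standard form: now y**2*cos(4*y) - y*sin(4*y)/2 - cos(4*y)/8.
Answer: y**2*cos(4*y) - y*sin(4*y)/2 - cos(4*y)/8.


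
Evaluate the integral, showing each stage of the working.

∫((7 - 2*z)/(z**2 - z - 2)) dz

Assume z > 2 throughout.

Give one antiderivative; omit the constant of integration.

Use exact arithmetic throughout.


Step 1. Decompose ∫((7 - 2*z)/(z**2 - z - 2)) dz by partial fractions, (7 - 2*z)/(z**2 - z - 2) = -3/(z + 1) + 1/(z - 2): now ∫(1/(z - 2)) dz + ∫(-3/(z + 1)) dz.
Step 2. Evaluate the standard form [assuming z > 2]: now log(z - 2) + ∫(-3/(z + 1)) dz.
Step 3. Evaluate the standard form [assuming z > -1]: now log(z - 2) - 3*log(z + 1).
Answer: log(z - 2) - 3*log(z + 1).


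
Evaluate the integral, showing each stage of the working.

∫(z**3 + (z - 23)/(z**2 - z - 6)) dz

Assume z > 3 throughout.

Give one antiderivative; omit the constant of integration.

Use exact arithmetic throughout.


Step 1. Rewrite: now ∫(z**3) dz + ∫((z - 23)/(z**2 - z - 6)) dz.
Step 2. Evaluate the standard form: now z**4/4 + ∫((z - 23)/(z**2 - z - 6)) dz.
Step 3. Decompose ∫((z - 23)/(z**2 - z - 6)) dz by partial fractions, (z - 23)/(z**2 - z - 6) = 5/(z + 2) - 4/(z - 3): now z**4/4 + ∫(-4/(z - 3)) dz + ∫(5/(z + 2)) dz.
Step 4. Evaluate the standard form [assuming z > 3]: now z**4/4 - 4*log(z - 3) + ∫(5/(z + 2)) dz.
Step 5. Evaluate the standard form [assuming z > -2]: now z**4/4 - 4*log(z - 3) + 5*log(z + 2).
Answer: z**4/4 - 4*log(z - 3) + 5*log(z + 2).


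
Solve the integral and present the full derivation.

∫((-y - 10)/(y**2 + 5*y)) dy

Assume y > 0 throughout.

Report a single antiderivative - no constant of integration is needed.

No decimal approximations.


Step 1. Decompose ∫((-y - 10)/(y**2 + 5*y)) dy by partial fractions, (-y - 10)/(y**2 + 5*y) = 1/(y + 5) - 2/y: now ∫(-2/y) dy + ∫(1/(y + 5)) dy.
Step 2. Evaluate the standard form [assuming y > 0]: now -2*log(y) + ∫(1/(y + 5)) dy.
Step 3. Evaluate the standard form [assuming y > -5]: now -2*log(y) + log(y + 5).
Answer: -2*log(y) + log(y + 5).


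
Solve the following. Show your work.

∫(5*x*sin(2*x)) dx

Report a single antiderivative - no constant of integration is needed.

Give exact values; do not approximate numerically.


Step 1. Integrate ∫(5*x*sin(2*x)) dx by parts with u = x, dv = (5*sin(2*x)) dx, so v = -5*cos(2*x)/2: now -5*x*cos(2*x)/2 + ∫(5*cos(2*x)/2) dx.
Step 2. Evaluate the standard form: now -5*x*cos(2*x)/2 + 5*sin(2*x)/4.
Answer: -5*x*cos(2*x)/2 + 5*sin(2*x)/4.


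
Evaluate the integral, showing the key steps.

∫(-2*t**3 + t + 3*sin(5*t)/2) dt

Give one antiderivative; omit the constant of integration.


Step 1. Rewrite: now ∫(t) dt + ∫(-2*t**3) dt + ∫(3*sin(5*t)/2) dt.
Step 2. Evaluate the standard form: now t**2/2 + ∫(-2*t**3) dt + ∫(3*sin(5*t)/2) dt.
Step 3. Evaluate the standard form: now -t**4/2 + t**2/2 + ∫(3*sin(5*t)/2) dt.
Step 4. Evaluate the standard form: now -t**4/2 + t**2/2 - 3*cos(5*t)/10.
Answer: -t**4/2 + t**2/2 - 3*cos(5*t)/10.


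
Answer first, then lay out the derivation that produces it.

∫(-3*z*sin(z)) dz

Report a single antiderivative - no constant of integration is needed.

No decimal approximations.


The answer is 3*z*cos(z) - 3*sin(z).
Step 1. Integrate ∫(-3*z*sin(z)) dz by parts with u = z, dv = (-3*sin(z)) dz, so v = 3*cos(z): now 3*z*cos(z) + ∫(-3*cos(z)) dz.
Step 2. Evaluate the standard form: now 3*z*cos(z) - 3*sin(z).
Answer: 3*z*cos(z) - 3*sin(z).


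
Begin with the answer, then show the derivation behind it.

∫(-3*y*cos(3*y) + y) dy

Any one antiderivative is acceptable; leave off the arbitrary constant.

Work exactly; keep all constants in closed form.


The answer is y**2/2 - y*sin(3*y) - cos(3*y)/3.
Step 1. Rewrite: now ∫(y) dy + ∫(-3*y*cos(3*y)) dy.
Step 2. Evaluate the standard form: now y**2/2 + ∫(-3*y*cos(3*y)) dy.
Step 3. Integrate ∫(-3*y*cos(3*y)) dy by parts with u = y, dv = (-3*cos(3*y)) dy, so v = -sin(3*y): now y**2/2 - y*sin(3*y) + ∫(sin(3*y)) dy.
Step 4. Evaluate the standard form: now y**2/2 - y*sin(3*y) - cos(3*y)/3.
Answer: y**2/2 - y*sin(3*y) - cos(3*y)/3.


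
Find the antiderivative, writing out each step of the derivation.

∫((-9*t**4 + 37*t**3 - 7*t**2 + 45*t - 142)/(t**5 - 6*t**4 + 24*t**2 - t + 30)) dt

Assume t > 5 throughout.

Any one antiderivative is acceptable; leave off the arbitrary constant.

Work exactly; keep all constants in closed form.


Step 1. Decompose ∫((-9*t**4 + 37*t**3 - 7*t**2 + 45*t - 142)/(t**5 - 6*t**4 + 24*t**2 - t + 30)) dt by partial fractions, (-9*t**4 + 37*t**3 - 7*t**2 + 45*t - 142)/(t**5 - 6*t**4 + 24*t**2 - t + 30) = -4/(t**2 + 1) - 4/(t + 2) - 2/(t - 3) - 3/(t - 5): now ∫(-3/(t - 5)) dt + ∫(-2/(t - 3)) dt + ∫(-4/(t + 2)) dt + ∫(-4/(t**2 + 1)) dt.
Step 2. Evaluate the standard form [assuming t > -2]: now -4*log(t + 2) + ∫(-3/(t - 5)) dt + ∫(-2/(t - 3)) dt + ∫(-4/(t**2 + 1)) dt.
Step 3. Evaluate the standard form [assuming t > 5]: now -3*log(t - 5) - 4*log(t + 2) + ∫(-2/(t - 3)) dt + ∫(-4/(t**2 + 1)) dt.
Step 4. Evaluate the standard form [assuming t > 3]: now -3*log(t - 5) - 2*log(t - 3) - 4*log(t + 2) + ∫(-4/(t**2 + 1)) dt.
Step 5. Evaluate the standard form: now -3*log(t - 5) - 2*log(t - 3) - 4*log(t + 2) - 4*atan(t).
Answer: -3*log(t - 5) - 2*log(t - 3) - 4*log(t + 2) - 4*atan(t).


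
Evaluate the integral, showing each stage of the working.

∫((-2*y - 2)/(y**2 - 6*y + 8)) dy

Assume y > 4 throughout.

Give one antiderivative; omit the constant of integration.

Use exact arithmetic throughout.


Step 1. Decompose ∫((-2*y - 2)/(y**2 - 6*y + 8)) dy by partial fractions, (-2*y - 2)/(y**2 - 6*y + 8) = 3/(y - 2) - 5/(y - 4): now ∫(-5/(y - 4)) dy + ∫(3/(y - 2)) dy.
Step 2. Evaluate the standard form [assuming y > 2]: now 3*log(y - 2) + ∫(-5/(y - 4)) dy.
Step 3. Evaluate the standard form [assuming y > 4]: now -5*log(y - 4) + 3*log(y - 2).
Answer: -5*log(y - 4) + 3*log(y - 2).


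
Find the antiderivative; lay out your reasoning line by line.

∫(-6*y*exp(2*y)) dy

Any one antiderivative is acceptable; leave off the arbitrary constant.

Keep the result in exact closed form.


Step 1. Integrate ∫(-6*y*exp(2*y)) dy by parts with u = y, dv = (-6*exp(2*y)) dy, so v = -3*exp(2*y): now -3*y*exp(2*y) + ∫(3*exp(2*y)) dy.
Step 2. Evaluate the standard form: now -3*y*exp(2*y) + 3*exp(2*y)/2.
Answer: -3*y*exp(2*y) + 3*exp(2*y)/2.


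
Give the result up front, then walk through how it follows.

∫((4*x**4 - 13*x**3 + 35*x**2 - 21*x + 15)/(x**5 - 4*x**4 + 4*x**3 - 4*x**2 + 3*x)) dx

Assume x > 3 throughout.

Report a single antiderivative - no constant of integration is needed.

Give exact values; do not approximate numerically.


The answer is 5*log(x) + 4*log(x - 3) - 5*log(x - 1) - 4*atan(x).
Step 1. Decompose ∫((4*x**4 - 13*x**3 + 35*x**2 - 21*x + 15)/(x**5 - 4*x**4 + 4*x**3 - 4*x**2 + 3*x)) dx by partial fractions, (4*x**4 - 13*x**3 + 35*x**2 - 21*x + 15)/(x**5 - 4*x**4 + 4*x**3 - 4*x**2 + 3*x) = -4/(x**2 + 1) - 5/(x - 1) + 4/(x - 3) + 5/x: now ∫(5/x) dx + ∫(4/(x - 3)) dx + ∫(-5/(x - 1)) dx + ∫(-4/(x**2 + 1)) dx.
Step 2. Evaluate the standard form [assuming x > 0]: now 5*log(x) + ∫(4/(x - 3)) dx + ∫(-5/(x - 1)) dx + ∫(-4/(x**2 + 1)) dx.
Step 3. Evaluate the standard form [assuming x > 1]: now 5*log(x) - 5*log(x - 1) + ∫(4/(x - 3)) dx + ∫(-4/(x**2 + 1)) dx.
Step 4. Evaluate the standard form [assuming x > 3]: now 5*log(x) + 4*log(x - 3) - 5*log(x - 1) + ∫(-4/(x**2 + 1)) dx.
Step 5. Evaluate the standard form: now 5*log(x) + 4*log(x - 3) - 5*log(x - 1) - 4*atan(x).
Answer: 5*log(x) + 4*log(x - 3) - 5*log(x - 1) - 4*atan(x).


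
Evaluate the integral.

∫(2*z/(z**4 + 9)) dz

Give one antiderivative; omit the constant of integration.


Answer: atan(z**2/3)/3.


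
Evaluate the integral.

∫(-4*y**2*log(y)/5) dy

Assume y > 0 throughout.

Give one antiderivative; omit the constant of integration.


Answer: -4*y**3*log(y)/15 + 4*y**3/45.


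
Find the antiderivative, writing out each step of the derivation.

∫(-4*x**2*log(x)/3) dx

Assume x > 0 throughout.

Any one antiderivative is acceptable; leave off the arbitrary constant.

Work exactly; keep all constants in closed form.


Step 1. Integrate ∫(-4*x**2*log(x)/3) dx by parts with u = log(x), dv = (-4*x**2/3) dx, so v = -4*x**3/9 [assuming x > 0]: now -4*x**3*log(x)/9 + ∫(4*x**2/9) dx.
Step 2. Evaluate the standard form: now -4*x**3*log(x)/9 + 4*x**3/27.
Answer: -4*x**3*log(x)/9 + 4*x**3/27.


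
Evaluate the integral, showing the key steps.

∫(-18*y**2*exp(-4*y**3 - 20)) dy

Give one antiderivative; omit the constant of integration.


Step 1. Substitute u = y**3 + 5, turning ∫(-18*y**2*exp(-4*y**3 - 20)) dy into ∫(-6*exp(-4*u)) du: now ∫(-6*exp(-4*u)) du.
Step 2. Evaluate the standard form: now 3*exp(-4*u)/2.
Step 3. Substitute back u = y**3 + 5: now 3*exp(-4*y**3 - 20)/2.
Answer: 3*exp(-4*y**3 - 20)/2.


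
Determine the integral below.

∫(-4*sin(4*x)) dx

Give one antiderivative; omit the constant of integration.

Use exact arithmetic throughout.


Answer: cos(4*x).


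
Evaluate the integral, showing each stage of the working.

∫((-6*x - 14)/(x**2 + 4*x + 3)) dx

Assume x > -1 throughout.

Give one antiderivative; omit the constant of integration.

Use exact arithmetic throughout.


Step 1. Decompose ∫((-6*x - 14)/(x**2 + 4*x + 3)) dx by partial fractions, (-6*x - 14)/(x**2 + 4*x + 3) = -2/(x + 3) - 4/(x + 1): now ∫(-4/(x + 1)) dx + ∫(-2/(x + 3)) dx.
Step 2. Evaluate the standard form [assuming x > -1]: now -4*log(x + 1) + ∫(-2/(x + 3)) dx.
Step 3. Evaluate the standard form [assuming x > -3]: now -4*log(x + 1) - 2*log(x + 3).
Answer: -4*log(x + 1) - 2*log(x + 3).


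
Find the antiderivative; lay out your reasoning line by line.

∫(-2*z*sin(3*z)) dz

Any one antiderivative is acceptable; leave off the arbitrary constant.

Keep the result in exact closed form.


Step 1. Integrate ∫(-2*z*sin(3*z)) dz by parts with u = z, dv = (-2*sin(3*z)) dz, so v = 2*cos(3*z)/3: now 2*z*cos(3*z)/3 + ∫(-2*cos(3*z)/3) dz.
Step 2. Evaluate the standard form: now 2*z*cos(3*z)/3 - 2*sin(3*z)/9.
Answer: 2*z*cos(3*z)/3 - 2*sin(3*z)/9.


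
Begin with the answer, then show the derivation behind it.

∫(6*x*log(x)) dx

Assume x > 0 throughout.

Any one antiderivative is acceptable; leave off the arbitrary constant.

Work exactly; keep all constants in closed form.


The answer is 3*x**2*log(x) - 3*x**2/2.
Step 1. Integrate ∫(6*x*log(x)) dx by parts with u = log(x), dv = (6*x) dx, so v = 3*x**2 [assuming x > 0]: now 3*x**2*log(x) + ∫(-3*x) dx.
Step 2. Evaluate the standard form: now 3*x**2*log(x) - 3*x**2/2.
Answer: 3*x**2*log(x) - 3*x**2/2.


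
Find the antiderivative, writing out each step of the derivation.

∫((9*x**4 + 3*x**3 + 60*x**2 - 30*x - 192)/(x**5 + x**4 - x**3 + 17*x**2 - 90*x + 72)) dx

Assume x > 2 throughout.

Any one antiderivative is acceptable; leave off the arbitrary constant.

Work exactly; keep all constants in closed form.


Step 1. Decompose ∫((9*x**4 + 3*x**3 + 60*x**2 - 30*x - 192)/(x**5 + x**4 - x**3 + 17*x**2 - 90*x + 72)) dx by partial fractions, (9*x**4 + 3*x**3 + 60*x**2 - 30*x - 192)/(x**5 + x**4 - x**3 + 17*x**2 - 90*x + 72) = 3/(x**2 + 9) + 4/(x + 4) + 3/(x - 1) + 2/(x - 2): now ∫(2/(x - 2)) dx + ∫(3/(x - 1)) dx + ∫(4/(x + 4)) dx + ∫(3/(x**2 + 9)) dx.
Step 2. Evaluate the standard form [assuming x > 1]: now 3*log(x - 1) + ∫(2/(x - 2)) dx + ∫(4/(x + 4)) dx + ∫(3/(x**2 + 9)) dx.
Step 3. Evaluate the standard form [assuming x > -4]: now 3*log(x - 1) + 4*log(x + 4) + ∫(2/(x - 2)) dx + ∫(3/(x**2 + 9)) dx.
Step 4. Evaluate the standard form [assuming x > 2]: now 2*log(x - 2) + 3*log(x - 1) + 4*log(x + 4) + ∫(3/(x**2 + 9)) dx.
Step 5. Evaluate the standard form: now 2*log(x - 2) + 3*log(x - 1) + 4*log(x + 4) + atan(x/3).
Answer: 2*log(x - 2) + 3*log(x - 1) + 4*log(x + 4) + atan(x/3).


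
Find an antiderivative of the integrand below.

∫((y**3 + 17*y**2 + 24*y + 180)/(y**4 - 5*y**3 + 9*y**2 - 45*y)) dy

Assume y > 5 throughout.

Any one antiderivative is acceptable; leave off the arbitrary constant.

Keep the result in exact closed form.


Answer: -4*log(y) + 5*log(y - 5) - atan(y/3).


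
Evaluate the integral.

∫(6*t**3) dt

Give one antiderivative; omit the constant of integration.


Answer: 3*t**4/2.


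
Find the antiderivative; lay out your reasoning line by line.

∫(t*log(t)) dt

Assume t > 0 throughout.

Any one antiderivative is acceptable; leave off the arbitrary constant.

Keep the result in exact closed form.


Step 1. Integrate ∫(t*log(t)) dt by parts with u = log(t), dv = (t) dt, so v = t**2/2 [assuming t > 0]: now t**2*log(t)/2 + ∫(-t/2) dt.
Step 2. Evaluate the standard form: now t**2*log(t)/2 - t**2/4.
Answer: t**2*log(t)/2 - t**2/4.


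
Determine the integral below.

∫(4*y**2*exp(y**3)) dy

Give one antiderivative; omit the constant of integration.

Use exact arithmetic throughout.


Answer: 4*exp(y**3)/3.
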